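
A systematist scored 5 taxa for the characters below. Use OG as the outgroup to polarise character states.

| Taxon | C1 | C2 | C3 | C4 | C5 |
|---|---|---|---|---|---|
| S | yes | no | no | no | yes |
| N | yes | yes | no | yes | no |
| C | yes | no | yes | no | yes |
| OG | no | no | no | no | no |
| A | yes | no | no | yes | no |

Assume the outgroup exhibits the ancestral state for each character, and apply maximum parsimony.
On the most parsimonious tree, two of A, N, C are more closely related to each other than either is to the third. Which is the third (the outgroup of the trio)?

The outgroup has state 'no' for every character, so 'yes' is the derived state throughout.
All ingroup taxa share the derived state 'yes' for C1; it defines the ingroup but does not resolve relationships within it.
C2: derived state 'yes' in N only — an autapomorphy, so it tells us nothing about relationships among taxa.
C3: derived state 'yes' in C only — an autapomorphy, so it tells us nothing about relationships among taxa.
Only A and N show the derived state 'yes' for C4, supporting them as a clade.
Only C and S show the derived state 'yes' for C5, supporting them as a clade.
Most parsimonious ingroup topology: ((C,S),(N,A)).
A and N share a more recent common ancestor with each other than either does with C, so C is the least closely related of the three.

C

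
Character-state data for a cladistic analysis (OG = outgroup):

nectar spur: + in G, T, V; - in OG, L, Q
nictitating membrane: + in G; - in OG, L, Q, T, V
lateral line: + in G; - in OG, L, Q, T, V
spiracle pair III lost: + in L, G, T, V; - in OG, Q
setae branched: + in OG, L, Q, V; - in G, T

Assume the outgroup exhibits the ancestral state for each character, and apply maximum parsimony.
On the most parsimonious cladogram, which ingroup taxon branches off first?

Q

Character polarity is set by the outgroup: the derived state is whichever differs from the outgroup's state, so for setae branched the derived state is '-', and for the remaining characters it is '+'.
Only G, T, and V show the derived state '+' for nectar spur, supporting them as a clade.
nictitating membrane (derived state '+') is unique to G (autapomorphy; uninformative for grouping).
lateral line (derived state '+') is unique to G (autapomorphy; uninformative for grouping).
spiracle pair III lost: derived state '+' in G, L, T, and V only — synapomorphy for {G, L, T, V}.
setae branched: derived state '-' in G and T only — synapomorphy for {G, T}.
Most parsimonious ingroup topology: ((L,((G,T),V)),Q).
Q is sister to the clade containing all other ingroup taxa, so it is the earliest-diverging (most basal) ingroup lineage.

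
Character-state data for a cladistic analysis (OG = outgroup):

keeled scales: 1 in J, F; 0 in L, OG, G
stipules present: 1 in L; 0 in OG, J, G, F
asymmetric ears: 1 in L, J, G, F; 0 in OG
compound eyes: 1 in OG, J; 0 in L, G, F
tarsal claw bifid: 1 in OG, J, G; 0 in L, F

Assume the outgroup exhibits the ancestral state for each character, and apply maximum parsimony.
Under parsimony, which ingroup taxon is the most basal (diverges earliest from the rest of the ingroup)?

J

Character polarity is set by the outgroup: the derived state is whichever differs from the outgroup's state, so for compound eyes, tarsal claw bifid the derived state is '0', and for the remaining characters it is '1'.
keeled scales groups F and J, which is incompatible with the clades supported by the remaining characters; treating it as convergent (homoplasy) costs fewer steps than any alternative tree.
stipules present: derived state '1' in L only — an autapomorphy, so it tells us nothing about relationships among taxa.
All ingroup taxa share the derived state '1' for asymmetric ears; it defines the ingroup but does not resolve relationships within it.
compound eyes (derived state '0') is shared by F, G, and L — a synapomorphy uniting that clade.
tarsal claw bifid: derived state '0' in F and L only — synapomorphy for {F, L}.
Most parsimonious ingroup topology: ((G,(F,L)),J).
J is sister to the clade containing all other ingroup taxa, so it is the earliest-diverging (most basal) ingroup lineage.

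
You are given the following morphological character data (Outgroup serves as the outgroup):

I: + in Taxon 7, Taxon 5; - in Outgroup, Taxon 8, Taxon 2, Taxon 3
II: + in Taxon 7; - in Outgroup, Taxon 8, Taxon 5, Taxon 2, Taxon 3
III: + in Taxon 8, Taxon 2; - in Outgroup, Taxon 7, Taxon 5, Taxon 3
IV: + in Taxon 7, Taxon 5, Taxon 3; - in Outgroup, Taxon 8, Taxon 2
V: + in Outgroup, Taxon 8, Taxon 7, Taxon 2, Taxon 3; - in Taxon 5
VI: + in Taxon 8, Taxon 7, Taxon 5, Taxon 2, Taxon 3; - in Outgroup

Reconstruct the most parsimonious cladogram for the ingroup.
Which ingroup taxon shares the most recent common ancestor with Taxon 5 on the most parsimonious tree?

Taxon 7

Character polarity is set by the outgroup: the derived state is whichever differs from the outgroup's state, so for V the derived state is '-', and for the remaining characters it is '+'.
I: derived state '+' in Taxon 5 and Taxon 7 only — synapomorphy for {Taxon 5, Taxon 7}.
II: derived state '+' in Taxon 7 only — an autapomorphy, so it tells us nothing about relationships among taxa.
III (derived state '+') is shared by Taxon 2 and Taxon 8 — a synapomorphy uniting that clade.
Only Taxon 3, Taxon 5, and Taxon 7 show the derived state '+' for IV, supporting them as a clade.
V (derived state '-') is unique to Taxon 5 (autapomorphy; uninformative for grouping).
VI (derived state '+') is shared by all ingroup taxa — unites the whole ingroup.
Most parsimonious ingroup topology: ((Taxon 8,Taxon 2),((Taxon 7,Taxon 5),Taxon 3)).
Taxon 5 and Taxon 7 form a cherry on this tree, so they are sister taxa.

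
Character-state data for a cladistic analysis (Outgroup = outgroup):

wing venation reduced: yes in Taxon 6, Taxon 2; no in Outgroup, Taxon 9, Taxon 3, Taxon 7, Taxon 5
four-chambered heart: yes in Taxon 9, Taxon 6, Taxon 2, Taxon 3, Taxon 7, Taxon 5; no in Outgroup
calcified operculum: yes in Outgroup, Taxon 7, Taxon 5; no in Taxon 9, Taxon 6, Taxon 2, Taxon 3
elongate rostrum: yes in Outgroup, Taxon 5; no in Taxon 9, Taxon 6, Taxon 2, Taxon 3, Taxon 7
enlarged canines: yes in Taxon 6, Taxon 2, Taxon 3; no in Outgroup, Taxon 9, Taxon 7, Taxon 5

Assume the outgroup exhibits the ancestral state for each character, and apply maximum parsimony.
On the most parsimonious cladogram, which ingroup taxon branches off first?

Taxon 5

Character polarity is set by the outgroup: the derived state is whichever differs from the outgroup's state, so for calcified operculum, elongate rostrum the derived state is 'no', and for the remaining characters it is 'yes'.
wing venation reduced: derived state 'yes' in Taxon 2 and Taxon 6 only — synapomorphy for {Taxon 2, Taxon 6}.
four-chambered heart (derived state 'yes') is shared by all ingroup taxa — unites the whole ingroup.
Only Taxon 2, Taxon 3, Taxon 6, and Taxon 9 show the derived state 'no' for calcified operculum, supporting them as a clade.
elongate rostrum: derived state 'no' in Taxon 2, Taxon 3, Taxon 6, Taxon 7, and Taxon 9 only — synapomorphy for {Taxon 2, Taxon 3, Taxon 6, Taxon 7, Taxon 9}.
enlarged canines: derived state 'yes' in Taxon 2, Taxon 3, and Taxon 6 only — synapomorphy for {Taxon 2, Taxon 3, Taxon 6}.
Most parsimonious ingroup topology: (((Taxon 9,((Taxon 6,Taxon 2),Taxon 3)),Taxon 7),Taxon 5).
Taxon 5 is sister to the clade containing all other ingroup taxa, so it is the earliest-diverging (most basal) ingroup lineage.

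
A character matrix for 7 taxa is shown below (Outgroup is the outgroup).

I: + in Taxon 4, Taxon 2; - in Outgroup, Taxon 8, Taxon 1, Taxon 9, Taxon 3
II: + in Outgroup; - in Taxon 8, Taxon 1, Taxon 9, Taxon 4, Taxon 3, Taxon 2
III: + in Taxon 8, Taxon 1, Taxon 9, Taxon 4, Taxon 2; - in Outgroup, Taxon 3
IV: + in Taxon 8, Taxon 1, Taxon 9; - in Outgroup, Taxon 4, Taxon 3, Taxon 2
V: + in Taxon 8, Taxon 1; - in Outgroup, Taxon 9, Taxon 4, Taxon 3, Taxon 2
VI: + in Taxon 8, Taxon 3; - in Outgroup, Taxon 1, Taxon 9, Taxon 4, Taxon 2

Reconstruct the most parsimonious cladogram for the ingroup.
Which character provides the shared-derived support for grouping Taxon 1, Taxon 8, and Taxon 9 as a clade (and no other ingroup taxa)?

Character polarity is set by the outgroup: the derived state is whichever differs from the outgroup's state, so for II the derived state is '-', and for the remaining characters it is '+'.
I (derived state '+') is shared by Taxon 2 and Taxon 4 — a synapomorphy uniting that clade.
All ingroup taxa share the derived state '-' for II; it defines the ingroup but does not resolve relationships within it.
Only Taxon 1, Taxon 2, Taxon 4, Taxon 8, and Taxon 9 show the derived state '+' for III, supporting them as a clade.
IV: derived state '+' in Taxon 1, Taxon 8, and Taxon 9 only — synapomorphy for {Taxon 1, Taxon 8, Taxon 9}.
V (derived state '+') is shared by Taxon 1 and Taxon 8 — a synapomorphy uniting that clade.
VI (state '+') occurs in Taxon 3 and Taxon 8 but conflicts with the nesting implied by the other characters — most parsimoniously interpreted as homoplasy.
Most parsimonious ingroup topology: ((((Taxon 8,Taxon 1),Taxon 9),(Taxon 4,Taxon 2)),Taxon 3).
The clade {Taxon 1, Taxon 8, Taxon 9} is supported by IV: its derived state '+' occurs in exactly those taxa and in no other taxon (including the outgroup).

IV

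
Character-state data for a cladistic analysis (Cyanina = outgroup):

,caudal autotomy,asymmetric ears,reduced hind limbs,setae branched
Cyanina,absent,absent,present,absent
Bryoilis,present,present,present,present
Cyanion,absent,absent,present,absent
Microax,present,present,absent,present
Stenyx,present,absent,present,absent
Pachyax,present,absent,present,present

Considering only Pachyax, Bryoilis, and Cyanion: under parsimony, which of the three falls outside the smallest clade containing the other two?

Cyanion

Character polarity is set by the outgroup: the derived state is whichever differs from the outgroup's state, so for reduced hind limbs the derived state is 'absent', and for the remaining characters it is 'present'.
Only Bryoilis, Microax, Pachyax, and Stenyx show the derived state 'present' for caudal autotomy, supporting them as a clade.
asymmetric ears: derived state 'present' in Bryoilis and Microax only — synapomorphy for {Bryoilis, Microax}.
reduced hind limbs (derived state 'absent') is unique to Microax (autapomorphy; uninformative for grouping).
Only Bryoilis, Microax, and Pachyax show the derived state 'present' for setae branched, supporting them as a clade.
Most parsimonious ingroup topology: ((((Bryoilis,Microax),Pachyax),Stenyx),Cyanion).
Bryoilis and Pachyax share a more recent common ancestor with each other than either does with Cyanion, so Cyanion is the least closely related of the three.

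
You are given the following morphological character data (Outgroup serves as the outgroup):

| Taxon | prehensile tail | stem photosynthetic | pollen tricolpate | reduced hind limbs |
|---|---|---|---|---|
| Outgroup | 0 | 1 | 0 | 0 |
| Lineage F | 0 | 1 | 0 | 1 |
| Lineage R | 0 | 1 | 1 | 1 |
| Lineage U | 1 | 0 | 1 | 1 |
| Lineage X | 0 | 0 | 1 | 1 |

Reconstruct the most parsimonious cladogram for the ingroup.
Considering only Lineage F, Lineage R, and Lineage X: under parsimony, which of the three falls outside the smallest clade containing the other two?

Lineage F

Character polarity is set by the outgroup: the derived state is whichever differs from the outgroup's state, so for stem photosynthetic the derived state is '0', and for the remaining characters it is '1'.
prehensile tail (derived state '1') is unique to Lineage U (autapomorphy; uninformative for grouping).
stem photosynthetic (derived state '0') is shared by Lineage U and Lineage X — a synapomorphy uniting that clade.
pollen tricolpate (derived state '1') is shared by Lineage R, Lineage U, and Lineage X — a synapomorphy uniting that clade.
reduced hind limbs (derived state '1') is shared by all ingroup taxa — unites the whole ingroup.
Most parsimonious ingroup topology: (Lineage F,(Lineage R,(Lineage U,Lineage X))).
Lineage X and Lineage R share a more recent common ancestor with each other than either does with Lineage F, so Lineage F is the least closely related of the three.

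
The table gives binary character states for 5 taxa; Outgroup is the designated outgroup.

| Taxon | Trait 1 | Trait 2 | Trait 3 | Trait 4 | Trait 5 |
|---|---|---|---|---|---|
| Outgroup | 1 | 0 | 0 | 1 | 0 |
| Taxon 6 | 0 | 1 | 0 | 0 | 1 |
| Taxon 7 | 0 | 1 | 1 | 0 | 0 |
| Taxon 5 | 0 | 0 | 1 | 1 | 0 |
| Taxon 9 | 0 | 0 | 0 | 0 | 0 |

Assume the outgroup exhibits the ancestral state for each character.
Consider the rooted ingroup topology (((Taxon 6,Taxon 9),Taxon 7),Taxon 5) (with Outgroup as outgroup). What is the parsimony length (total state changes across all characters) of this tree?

Map each character onto (((Taxon 6,Taxon 9),Taxon 7),Taxon 5) (rooted by Outgroup) and count the minimum state changes it requires (Fitch parsimony):
Trait 1: 1; Trait 2: 2; Trait 3: 2; Trait 4: 1; Trait 5: 1.
Total tree length = 7.

7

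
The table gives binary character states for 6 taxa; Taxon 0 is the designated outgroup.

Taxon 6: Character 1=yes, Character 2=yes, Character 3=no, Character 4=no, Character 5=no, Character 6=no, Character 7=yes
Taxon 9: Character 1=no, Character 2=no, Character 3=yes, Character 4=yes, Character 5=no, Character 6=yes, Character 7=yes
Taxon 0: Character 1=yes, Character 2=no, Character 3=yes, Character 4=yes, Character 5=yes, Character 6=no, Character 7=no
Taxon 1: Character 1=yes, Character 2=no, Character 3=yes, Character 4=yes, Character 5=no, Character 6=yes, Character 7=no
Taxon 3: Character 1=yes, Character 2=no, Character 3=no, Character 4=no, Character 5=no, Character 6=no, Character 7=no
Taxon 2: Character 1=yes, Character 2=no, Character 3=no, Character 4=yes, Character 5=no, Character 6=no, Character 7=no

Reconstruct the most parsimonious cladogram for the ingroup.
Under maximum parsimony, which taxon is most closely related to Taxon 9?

Character polarity is set by the outgroup: the derived state is whichever differs from the outgroup's state, so for Character 1, Character 3, Character 4, Character 5 the derived state is 'no', and for the remaining characters it is 'yes'.
Character 1 (derived state 'no') is unique to Taxon 9 (autapomorphy; uninformative for grouping).
Character 2: derived state 'yes' in Taxon 6 only — an autapomorphy, so it tells us nothing about relationships among taxa.
Character 3 (derived state 'no') is shared by Taxon 2, Taxon 3, and Taxon 6 — a synapomorphy uniting that clade.
Character 4: derived state 'no' in Taxon 3 and Taxon 6 only — synapomorphy for {Taxon 3, Taxon 6}.
All ingroup taxa share the derived state 'no' for Character 5; it defines the ingroup but does not resolve relationships within it.
Only Taxon 1 and Taxon 9 show the derived state 'yes' for Character 6, supporting them as a clade.
Character 7 (state 'yes') occurs in Taxon 6 and Taxon 9 but conflicts with the nesting implied by the other characters — most parsimoniously interpreted as homoplasy.
Most parsimonious ingroup topology: (((Taxon 6,Taxon 3),Taxon 2),(Taxon 9,Taxon 1)).
Taxon 9 and Taxon 1 form a cherry on this tree, so they are sister taxa.

Taxon 1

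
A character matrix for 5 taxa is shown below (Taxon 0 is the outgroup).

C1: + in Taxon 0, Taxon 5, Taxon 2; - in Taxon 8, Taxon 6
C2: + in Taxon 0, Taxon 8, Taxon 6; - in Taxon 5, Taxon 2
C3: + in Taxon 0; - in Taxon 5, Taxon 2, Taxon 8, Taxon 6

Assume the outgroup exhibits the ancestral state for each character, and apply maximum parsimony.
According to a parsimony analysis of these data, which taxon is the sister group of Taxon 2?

The outgroup has state '+' for every character, so '-' is the derived state throughout.
Only Taxon 6 and Taxon 8 show the derived state '-' for C1, supporting them as a clade.
C2: derived state '-' in Taxon 2 and Taxon 5 only — synapomorphy for {Taxon 2, Taxon 5}.
C3 (derived state '-') is shared by all ingroup taxa — unites the whole ingroup.
Most parsimonious ingroup topology: ((Taxon 5,Taxon 2),(Taxon 8,Taxon 6)).
Taxon 2 and Taxon 5 form a cherry on this tree, so they are sister taxa.

Taxon 5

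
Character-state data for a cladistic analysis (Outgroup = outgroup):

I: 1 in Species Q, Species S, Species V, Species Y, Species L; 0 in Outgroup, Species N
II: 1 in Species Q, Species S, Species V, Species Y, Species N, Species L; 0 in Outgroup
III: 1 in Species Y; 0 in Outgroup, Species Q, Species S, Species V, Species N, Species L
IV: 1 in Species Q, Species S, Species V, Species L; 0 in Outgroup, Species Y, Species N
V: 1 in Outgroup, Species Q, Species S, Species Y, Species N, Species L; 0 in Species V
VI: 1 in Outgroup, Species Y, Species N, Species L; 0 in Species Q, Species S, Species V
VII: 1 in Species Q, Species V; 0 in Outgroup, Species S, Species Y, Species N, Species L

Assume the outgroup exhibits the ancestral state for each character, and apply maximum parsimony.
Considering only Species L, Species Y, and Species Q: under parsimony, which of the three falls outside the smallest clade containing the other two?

Species Y

Character polarity is set by the outgroup: the derived state is whichever differs from the outgroup's state, so for V, VI the derived state is '0', and for the remaining characters it is '1'.
I (derived state '1') is shared by Species L, Species Q, Species S, Species V, and Species Y — a synapomorphy uniting that clade.
All ingroup taxa share the derived state '1' for II; it defines the ingroup but does not resolve relationships within it.
III: derived state '1' in Species Y only — an autapomorphy, so it tells us nothing about relationships among taxa.
IV (derived state '1') is shared by Species L, Species Q, Species S, and Species V — a synapomorphy uniting that clade.
V (derived state '0') is unique to Species V (autapomorphy; uninformative for grouping).
VI (derived state '0') is shared by Species Q, Species S, and Species V — a synapomorphy uniting that clade.
VII: derived state '1' in Species Q and Species V only — synapomorphy for {Species Q, Species V}.
Most parsimonious ingroup topology: (((((Species Q,Species V),Species S),Species L),Species Y),Species N).
Species L and Species Q share a more recent common ancestor with each other than either does with Species Y, so Species Y is the least closely related of the three.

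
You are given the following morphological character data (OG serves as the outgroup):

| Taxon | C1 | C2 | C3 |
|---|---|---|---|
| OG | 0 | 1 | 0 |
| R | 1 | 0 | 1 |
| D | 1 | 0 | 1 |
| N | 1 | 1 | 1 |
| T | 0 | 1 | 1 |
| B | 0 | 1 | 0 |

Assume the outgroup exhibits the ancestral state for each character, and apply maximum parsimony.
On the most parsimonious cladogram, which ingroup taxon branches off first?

B

Character polarity is set by the outgroup: the derived state is whichever differs from the outgroup's state, so for C2 the derived state is '0', and for the remaining characters it is '1'.
C1: derived state '1' in D, N, and R only — synapomorphy for {D, N, R}.
C2 (derived state '0') is shared by D and R — a synapomorphy uniting that clade.
C3: derived state '1' in D, N, R, and T only — synapomorphy for {D, N, R, T}.
Most parsimonious ingroup topology: ((((R,D),N),T),B).
B is sister to the clade containing all other ingroup taxa, so it is the earliest-diverging (most basal) ingroup lineage.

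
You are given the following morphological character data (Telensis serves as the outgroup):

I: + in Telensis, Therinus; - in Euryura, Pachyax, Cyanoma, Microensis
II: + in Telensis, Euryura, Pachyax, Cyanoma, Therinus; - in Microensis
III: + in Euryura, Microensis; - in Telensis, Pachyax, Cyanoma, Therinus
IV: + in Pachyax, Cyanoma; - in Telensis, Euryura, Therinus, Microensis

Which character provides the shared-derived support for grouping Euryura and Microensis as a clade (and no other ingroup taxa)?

Character polarity is set by the outgroup: the derived state is whichever differs from the outgroup's state, so for I, II the derived state is '-', and for the remaining characters it is '+'.
I: derived state '-' in Cyanoma, Euryura, Microensis, and Pachyax only — synapomorphy for {Cyanoma, Euryura, Microensis, Pachyax}.
II (derived state '-') is unique to Microensis (autapomorphy; uninformative for grouping).
Only Euryura and Microensis show the derived state '+' for III, supporting them as a clade.
Only Cyanoma and Pachyax show the derived state '+' for IV, supporting them as a clade.
Most parsimonious ingroup topology: (((Euryura,Microensis),(Pachyax,Cyanoma)),Therinus).
The clade {Euryura, Microensis} is supported by III: its derived state '+' occurs in exactly those taxa and in no other taxon (including the outgroup).

III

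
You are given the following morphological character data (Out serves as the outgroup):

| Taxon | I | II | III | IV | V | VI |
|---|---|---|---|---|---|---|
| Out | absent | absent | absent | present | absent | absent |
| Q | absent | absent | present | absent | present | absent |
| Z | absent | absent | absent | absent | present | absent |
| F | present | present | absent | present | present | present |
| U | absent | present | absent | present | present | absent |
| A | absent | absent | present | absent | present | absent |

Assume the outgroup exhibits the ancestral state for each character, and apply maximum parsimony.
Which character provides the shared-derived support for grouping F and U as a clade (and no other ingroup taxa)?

II

Character polarity is set by the outgroup: the derived state is whichever differs from the outgroup's state, so for IV the derived state is 'absent', and for the remaining characters it is 'present'.
I: derived state 'present' in F only — an autapomorphy, so it tells us nothing about relationships among taxa.
II: derived state 'present' in F and U only — synapomorphy for {F, U}.
III (derived state 'present') is shared by A and Q — a synapomorphy uniting that clade.
IV (derived state 'absent') is shared by A, Q, and Z — a synapomorphy uniting that clade.
All ingroup taxa share the derived state 'present' for V; it defines the ingroup but does not resolve relationships within it.
VI: derived state 'present' in F only — an autapomorphy, so it tells us nothing about relationships among taxa.
Most parsimonious ingroup topology: (((Q,A),Z),(F,U)).
The clade {F, U} is supported by II: its derived state 'present' occurs in exactly those taxa and in no other taxon (including the outgroup).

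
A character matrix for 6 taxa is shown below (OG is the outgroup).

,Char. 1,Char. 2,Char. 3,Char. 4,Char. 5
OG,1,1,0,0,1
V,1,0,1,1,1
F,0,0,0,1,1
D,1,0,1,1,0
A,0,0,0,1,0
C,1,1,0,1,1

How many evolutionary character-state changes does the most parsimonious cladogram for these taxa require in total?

6

Character polarity is set by the outgroup: the derived state is whichever differs from the outgroup's state, so for Char. 1, Char. 2, Char. 5 the derived state is '0', and for the remaining characters it is '1'.
Char. 1: derived state '0' in A and F only — synapomorphy for {A, F}.
Char. 2: derived state '0' in A, D, F, and V only — synapomorphy for {A, D, F, V}.
Char. 3 (derived state '1') is shared by D and V — a synapomorphy uniting that clade.
Char. 4 (derived state '1') is shared by all ingroup taxa — unites the whole ingroup.
Char. 5 groups A and D, which is incompatible with the clades supported by the remaining characters; treating it as convergent (homoplasy) costs fewer steps than any alternative tree.
Most parsimonious ingroup topology: (((V,D),(F,A)),C).
Changes per character on this tree: Char. 1: 1; Char. 2: 1; Char. 3: 1; Char. 4: 1; Char. 5: 2.
Total = 6.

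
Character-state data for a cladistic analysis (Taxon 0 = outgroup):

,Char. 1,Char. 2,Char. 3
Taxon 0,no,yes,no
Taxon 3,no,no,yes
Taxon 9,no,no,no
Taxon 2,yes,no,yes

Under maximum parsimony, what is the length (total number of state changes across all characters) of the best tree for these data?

3

Character polarity is set by the outgroup: the derived state is whichever differs from the outgroup's state, so for Char. 2 the derived state is 'no', and for the remaining characters it is 'yes'.
Char. 1: derived state 'yes' in Taxon 2 only — an autapomorphy, so it tells us nothing about relationships among taxa.
Char. 2 (derived state 'no') is shared by all ingroup taxa — unites the whole ingroup.
Char. 3 (derived state 'yes') is shared by Taxon 2 and Taxon 3 — a synapomorphy uniting that clade.
Most parsimonious ingroup topology: ((Taxon 3,Taxon 2),Taxon 9).
Changes per character on this tree: Char. 1: 1; Char. 2: 1; Char. 3: 1.
Total = 3.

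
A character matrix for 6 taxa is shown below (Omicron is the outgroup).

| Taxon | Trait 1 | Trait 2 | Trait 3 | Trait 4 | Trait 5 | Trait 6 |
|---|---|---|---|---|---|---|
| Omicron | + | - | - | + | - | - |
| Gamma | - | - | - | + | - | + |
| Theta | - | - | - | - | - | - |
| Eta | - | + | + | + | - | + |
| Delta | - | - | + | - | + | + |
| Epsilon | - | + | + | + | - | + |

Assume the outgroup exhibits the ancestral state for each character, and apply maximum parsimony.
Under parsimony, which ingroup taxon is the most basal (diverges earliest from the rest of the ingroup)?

Character polarity is set by the outgroup: the derived state is whichever differs from the outgroup's state, so for Trait 1, Trait 4 the derived state is '-', and for the remaining characters it is '+'.
All ingroup taxa share the derived state '-' for Trait 1; it defines the ingroup but does not resolve relationships within it.
Trait 2: derived state '+' in Epsilon and Eta only — synapomorphy for {Epsilon, Eta}.
Only Delta, Epsilon, and Eta show the derived state '+' for Trait 3, supporting them as a clade.
Trait 4 (state '-') occurs in Delta and Theta but conflicts with the nesting implied by the other characters — most parsimoniously interpreted as homoplasy.
Trait 5 (derived state '+') is unique to Delta (autapomorphy; uninformative for grouping).
Trait 6: derived state '+' in Delta, Epsilon, Eta, and Gamma only — synapomorphy for {Delta, Epsilon, Eta, Gamma}.
Most parsimonious ingroup topology: ((Gamma,((Eta,Epsilon),Delta)),Theta).
Theta is sister to the clade containing all other ingroup taxa, so it is the earliest-diverging (most basal) ingroup lineage.

Theta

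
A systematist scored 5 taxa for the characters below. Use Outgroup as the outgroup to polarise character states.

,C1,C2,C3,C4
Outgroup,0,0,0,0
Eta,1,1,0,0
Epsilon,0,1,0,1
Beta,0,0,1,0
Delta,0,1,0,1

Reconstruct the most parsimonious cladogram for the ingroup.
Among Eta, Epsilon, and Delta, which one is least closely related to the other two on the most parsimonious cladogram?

Eta

The outgroup has state '0' for every character, so '1' is the derived state throughout.
C1: derived state '1' in Eta only — an autapomorphy, so it tells us nothing about relationships among taxa.
Only Delta, Epsilon, and Eta show the derived state '1' for C2, supporting them as a clade.
C3: derived state '1' in Beta only — an autapomorphy, so it tells us nothing about relationships among taxa.
Only Delta and Epsilon show the derived state '1' for C4, supporting them as a clade.
Most parsimonious ingroup topology: ((Eta,(Epsilon,Delta)),Beta).
Epsilon and Delta share a more recent common ancestor with each other than either does with Eta, so Eta is the least closely related of the three.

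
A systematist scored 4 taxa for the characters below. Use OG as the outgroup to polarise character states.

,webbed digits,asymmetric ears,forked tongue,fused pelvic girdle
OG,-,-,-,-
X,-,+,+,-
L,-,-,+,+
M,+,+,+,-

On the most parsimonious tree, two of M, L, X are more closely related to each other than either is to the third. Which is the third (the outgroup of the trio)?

The outgroup has state '-' for every character, so '+' is the derived state throughout.
webbed digits: derived state '+' in M only — an autapomorphy, so it tells us nothing about relationships among taxa.
asymmetric ears (derived state '+') is shared by M and X — a synapomorphy uniting that clade.
forked tongue (derived state '+') is shared by all ingroup taxa — unites the whole ingroup.
fused pelvic girdle (derived state '+') is unique to L (autapomorphy; uninformative for grouping).
Most parsimonious ingroup topology: (L,(X,M)).
X and M share a more recent common ancestor with each other than either does with L, so L is the least closely related of the three.

L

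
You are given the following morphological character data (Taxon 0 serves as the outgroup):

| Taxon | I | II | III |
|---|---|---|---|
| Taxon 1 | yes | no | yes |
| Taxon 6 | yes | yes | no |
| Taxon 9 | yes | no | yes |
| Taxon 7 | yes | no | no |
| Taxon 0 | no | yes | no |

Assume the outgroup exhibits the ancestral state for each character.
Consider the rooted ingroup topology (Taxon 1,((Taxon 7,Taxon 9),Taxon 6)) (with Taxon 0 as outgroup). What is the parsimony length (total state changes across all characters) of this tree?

5

Map each character onto (Taxon 1,((Taxon 7,Taxon 9),Taxon 6)) (rooted by Taxon 0) and count the minimum state changes it requires (Fitch parsimony):
I: 1; II: 2; III: 2.
Total tree length = 5.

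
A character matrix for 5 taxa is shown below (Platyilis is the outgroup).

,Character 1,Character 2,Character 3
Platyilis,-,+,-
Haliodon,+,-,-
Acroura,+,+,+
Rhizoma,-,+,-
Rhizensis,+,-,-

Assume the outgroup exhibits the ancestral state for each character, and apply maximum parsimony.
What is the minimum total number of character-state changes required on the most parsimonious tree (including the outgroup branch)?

3

Character polarity is set by the outgroup: the derived state is whichever differs from the outgroup's state, so for Character 2 the derived state is '-', and for the remaining characters it is '+'.
Character 1 (derived state '+') is shared by Acroura, Haliodon, and Rhizensis — a synapomorphy uniting that clade.
Character 2 (derived state '-') is shared by Haliodon and Rhizensis — a synapomorphy uniting that clade.
Character 3: derived state '+' in Acroura only — an autapomorphy, so it tells us nothing about relationships among taxa.
Most parsimonious ingroup topology: (((Haliodon,Rhizensis),Acroura),Rhizoma).
Changes per character on this tree: Character 1: 1; Character 2: 1; Character 3: 1.
Total = 3.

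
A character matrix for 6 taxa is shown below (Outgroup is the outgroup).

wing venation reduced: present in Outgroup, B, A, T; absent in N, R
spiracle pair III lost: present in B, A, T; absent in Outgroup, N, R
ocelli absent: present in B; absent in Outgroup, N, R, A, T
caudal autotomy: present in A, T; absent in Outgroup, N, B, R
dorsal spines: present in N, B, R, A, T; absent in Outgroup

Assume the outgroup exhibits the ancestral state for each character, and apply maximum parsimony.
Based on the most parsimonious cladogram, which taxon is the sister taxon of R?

Character polarity is set by the outgroup: the derived state is whichever differs from the outgroup's state, so for wing venation reduced the derived state is 'absent', and for the remaining characters it is 'present'.
Only N and R show the derived state 'absent' for wing venation reduced, supporting them as a clade.
spiracle pair III lost (derived state 'present') is shared by A, B, and T — a synapomorphy uniting that clade.
ocelli absent: derived state 'present' in B only — an autapomorphy, so it tells us nothing about relationships among taxa.
Only A and T show the derived state 'present' for caudal autotomy, supporting them as a clade.
All ingroup taxa share the derived state 'present' for dorsal spines; it defines the ingroup but does not resolve relationships within it.
Most parsimonious ingroup topology: ((N,R),(B,(A,T))).
R and N form a cherry on this tree, so they are sister taxa.

N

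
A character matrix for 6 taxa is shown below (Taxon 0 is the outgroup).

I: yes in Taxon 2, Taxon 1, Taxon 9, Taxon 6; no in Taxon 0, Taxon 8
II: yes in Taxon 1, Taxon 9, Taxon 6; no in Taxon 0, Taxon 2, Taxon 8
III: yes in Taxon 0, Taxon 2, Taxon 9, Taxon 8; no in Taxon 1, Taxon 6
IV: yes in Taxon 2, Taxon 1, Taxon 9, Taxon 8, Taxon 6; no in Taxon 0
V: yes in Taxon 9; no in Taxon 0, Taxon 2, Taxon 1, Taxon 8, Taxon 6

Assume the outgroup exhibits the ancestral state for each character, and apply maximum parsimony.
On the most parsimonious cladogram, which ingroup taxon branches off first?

Taxon 8

Character polarity is set by the outgroup: the derived state is whichever differs from the outgroup's state, so for III the derived state is 'no', and for the remaining characters it is 'yes'.
Only Taxon 1, Taxon 2, Taxon 6, and Taxon 9 show the derived state 'yes' for I, supporting them as a clade.
II: derived state 'yes' in Taxon 1, Taxon 6, and Taxon 9 only — synapomorphy for {Taxon 1, Taxon 6, Taxon 9}.
Only Taxon 1 and Taxon 6 show the derived state 'no' for III, supporting them as a clade.
IV (derived state 'yes') is shared by all ingroup taxa — unites the whole ingroup.
V: derived state 'yes' in Taxon 9 only — an autapomorphy, so it tells us nothing about relationships among taxa.
Most parsimonious ingroup topology: ((Taxon 2,((Taxon 1,Taxon 6),Taxon 9)),Taxon 8).
Taxon 8 is sister to the clade containing all other ingroup taxa, so it is the earliest-diverging (most basal) ingroup lineage.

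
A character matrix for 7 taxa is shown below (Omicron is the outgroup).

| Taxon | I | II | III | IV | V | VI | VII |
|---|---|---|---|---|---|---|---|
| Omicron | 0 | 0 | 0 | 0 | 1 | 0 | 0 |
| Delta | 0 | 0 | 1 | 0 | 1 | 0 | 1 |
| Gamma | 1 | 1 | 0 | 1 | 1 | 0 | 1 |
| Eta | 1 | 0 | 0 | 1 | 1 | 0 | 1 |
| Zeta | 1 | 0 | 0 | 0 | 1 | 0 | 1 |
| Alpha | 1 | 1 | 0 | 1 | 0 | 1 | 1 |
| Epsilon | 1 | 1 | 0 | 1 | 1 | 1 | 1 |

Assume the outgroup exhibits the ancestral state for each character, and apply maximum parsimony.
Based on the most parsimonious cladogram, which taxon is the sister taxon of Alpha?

Character polarity is set by the outgroup: the derived state is whichever differs from the outgroup's state, so for V the derived state is '0', and for the remaining characters it is '1'.
I: derived state '1' in Alpha, Epsilon, Eta, Gamma, and Zeta only — synapomorphy for {Alpha, Epsilon, Eta, Gamma, Zeta}.
II: derived state '1' in Alpha, Epsilon, and Gamma only — synapomorphy for {Alpha, Epsilon, Gamma}.
III: derived state '1' in Delta only — an autapomorphy, so it tells us nothing about relationships among taxa.
Only Alpha, Epsilon, Eta, and Gamma show the derived state '1' for IV, supporting them as a clade.
V: derived state '0' in Alpha only — an autapomorphy, so it tells us nothing about relationships among taxa.
VI: derived state '1' in Alpha and Epsilon only — synapomorphy for {Alpha, Epsilon}.
VII (derived state '1') is shared by all ingroup taxa — unites the whole ingroup.
Most parsimonious ingroup topology: (Delta,(((Gamma,(Alpha,Epsilon)),Eta),Zeta)).
Alpha and Epsilon form a cherry on this tree, so they are sister taxa.

Epsilon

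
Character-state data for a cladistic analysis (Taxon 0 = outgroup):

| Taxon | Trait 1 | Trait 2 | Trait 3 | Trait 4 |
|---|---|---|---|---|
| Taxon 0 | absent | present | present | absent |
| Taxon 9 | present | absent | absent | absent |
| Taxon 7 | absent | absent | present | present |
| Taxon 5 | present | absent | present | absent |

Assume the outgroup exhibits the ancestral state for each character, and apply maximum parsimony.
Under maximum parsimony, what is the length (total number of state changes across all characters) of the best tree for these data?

Character polarity is set by the outgroup: the derived state is whichever differs from the outgroup's state, so for Trait 2, Trait 3 the derived state is 'absent', and for the remaining characters it is 'present'.
Only Taxon 5 and Taxon 9 show the derived state 'present' for Trait 1, supporting them as a clade.
Trait 2 (derived state 'absent') is shared by all ingroup taxa — unites the whole ingroup.
Trait 3 (derived state 'absent') is unique to Taxon 9 (autapomorphy; uninformative for grouping).
Trait 4: derived state 'present' in Taxon 7 only — an autapomorphy, so it tells us nothing about relationships among taxa.
Most parsimonious ingroup topology: ((Taxon 9,Taxon 5),Taxon 7).
Changes per character on this tree: Trait 1: 1; Trait 2: 1; Trait 3: 1; Trait 4: 1.
Total = 4.

4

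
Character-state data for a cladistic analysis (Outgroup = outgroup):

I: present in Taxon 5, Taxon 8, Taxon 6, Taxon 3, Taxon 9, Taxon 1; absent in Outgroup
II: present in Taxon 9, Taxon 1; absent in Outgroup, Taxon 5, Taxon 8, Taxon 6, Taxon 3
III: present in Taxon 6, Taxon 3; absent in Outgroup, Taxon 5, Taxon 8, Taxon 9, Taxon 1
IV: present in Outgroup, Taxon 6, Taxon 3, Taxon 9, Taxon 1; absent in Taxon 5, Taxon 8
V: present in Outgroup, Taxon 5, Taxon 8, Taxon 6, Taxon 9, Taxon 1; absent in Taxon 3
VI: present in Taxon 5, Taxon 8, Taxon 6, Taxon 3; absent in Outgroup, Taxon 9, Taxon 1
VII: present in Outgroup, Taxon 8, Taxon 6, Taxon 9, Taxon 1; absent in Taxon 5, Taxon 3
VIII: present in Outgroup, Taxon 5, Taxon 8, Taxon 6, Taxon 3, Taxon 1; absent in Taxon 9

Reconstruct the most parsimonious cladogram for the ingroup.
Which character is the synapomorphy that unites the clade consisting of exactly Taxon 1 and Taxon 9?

II

Character polarity is set by the outgroup: the derived state is whichever differs from the outgroup's state, so for IV, V, VII, VIII the derived state is 'absent', and for the remaining characters it is 'present'.
All ingroup taxa share the derived state 'present' for I; it defines the ingroup but does not resolve relationships within it.
II (derived state 'present') is shared by Taxon 1 and Taxon 9 — a synapomorphy uniting that clade.
Only Taxon 3 and Taxon 6 show the derived state 'present' for III, supporting them as a clade.
IV: derived state 'absent' in Taxon 5 and Taxon 8 only — synapomorphy for {Taxon 5, Taxon 8}.
V (derived state 'absent') is unique to Taxon 3 (autapomorphy; uninformative for grouping).
Only Taxon 3, Taxon 5, Taxon 6, and Taxon 8 show the derived state 'present' for VI, supporting them as a clade.
VII (state 'absent') occurs in Taxon 3 and Taxon 5 but conflicts with the nesting implied by the other characters — most parsimoniously interpreted as homoplasy.
VIII: derived state 'absent' in Taxon 9 only — an autapomorphy, so it tells us nothing about relationships among taxa.
Most parsimonious ingroup topology: (((Taxon 5,Taxon 8),(Taxon 6,Taxon 3)),(Taxon 9,Taxon 1)).
The clade {Taxon 1, Taxon 9} is supported by II: its derived state 'present' occurs in exactly those taxa and in no other taxon (including the outgroup).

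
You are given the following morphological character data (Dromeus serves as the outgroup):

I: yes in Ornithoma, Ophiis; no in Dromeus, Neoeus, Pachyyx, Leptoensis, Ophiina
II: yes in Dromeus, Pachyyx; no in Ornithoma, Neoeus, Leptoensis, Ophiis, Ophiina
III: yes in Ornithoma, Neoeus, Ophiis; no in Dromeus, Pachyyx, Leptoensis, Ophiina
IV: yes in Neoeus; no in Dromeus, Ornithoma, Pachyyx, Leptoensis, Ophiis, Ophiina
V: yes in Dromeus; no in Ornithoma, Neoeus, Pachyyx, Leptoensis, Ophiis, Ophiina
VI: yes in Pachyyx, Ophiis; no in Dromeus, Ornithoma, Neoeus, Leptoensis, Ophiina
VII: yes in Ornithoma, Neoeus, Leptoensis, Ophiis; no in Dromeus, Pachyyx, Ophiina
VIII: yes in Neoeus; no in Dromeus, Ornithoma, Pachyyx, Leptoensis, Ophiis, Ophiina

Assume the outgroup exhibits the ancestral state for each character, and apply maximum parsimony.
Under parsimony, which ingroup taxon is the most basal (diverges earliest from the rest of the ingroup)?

Character polarity is set by the outgroup: the derived state is whichever differs from the outgroup's state, so for II, V the derived state is 'no', and for the remaining characters it is 'yes'.
Only Ophiis and Ornithoma show the derived state 'yes' for I, supporting them as a clade.
Only Leptoensis, Neoeus, Ophiina, Ophiis, and Ornithoma show the derived state 'no' for II, supporting them as a clade.
Only Neoeus, Ophiis, and Ornithoma show the derived state 'yes' for III, supporting them as a clade.
IV: derived state 'yes' in Neoeus only — an autapomorphy, so it tells us nothing about relationships among taxa.
All ingroup taxa share the derived state 'no' for V; it defines the ingroup but does not resolve relationships within it.
VI (state 'yes') occurs in Ophiis and Pachyyx but conflicts with the nesting implied by the other characters — most parsimoniously interpreted as homoplasy.
Only Leptoensis, Neoeus, Ophiis, and Ornithoma show the derived state 'yes' for VII, supporting them as a clade.
VIII (derived state 'yes') is unique to Neoeus (autapomorphy; uninformative for grouping).
Most parsimonious ingroup topology: (((((Ornithoma,Ophiis),Neoeus),Leptoensis),Ophiina),Pachyyx).
Pachyyx is sister to the clade containing all other ingroup taxa, so it is the earliest-diverging (most basal) ingroup lineage.

Pachyyx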